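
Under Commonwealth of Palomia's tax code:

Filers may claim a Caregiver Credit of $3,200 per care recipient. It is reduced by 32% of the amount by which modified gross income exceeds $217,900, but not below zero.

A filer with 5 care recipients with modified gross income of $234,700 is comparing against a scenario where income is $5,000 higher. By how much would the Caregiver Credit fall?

At $234,700 — base = 5 × $3,200 = $16,000. 32% of the $16,800 excess over $217,900 is $5,376; credit = $16,000 − $5,376 = $10,624.
At $239,700 — base = 5 × $3,200 = $16,000. 32% of the $21,800 excess over $217,900 is $6,976; credit = $16,000 − $6,976 = $9,024.
Lost: $10,624 − $9,024 = $1,600.

$1,600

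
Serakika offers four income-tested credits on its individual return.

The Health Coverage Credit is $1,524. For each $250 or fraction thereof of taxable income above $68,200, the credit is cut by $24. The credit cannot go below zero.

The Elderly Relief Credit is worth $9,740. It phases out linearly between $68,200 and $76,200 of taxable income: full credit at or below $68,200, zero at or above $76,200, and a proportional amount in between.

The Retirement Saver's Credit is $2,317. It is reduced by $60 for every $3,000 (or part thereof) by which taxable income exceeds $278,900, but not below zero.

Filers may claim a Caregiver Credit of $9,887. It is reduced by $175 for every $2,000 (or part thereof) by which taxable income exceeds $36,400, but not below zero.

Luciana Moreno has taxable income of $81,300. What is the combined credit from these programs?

Health Coverage Credit: income exceeds $68,200 by $13,100, which is 53 full-or-partial $250 increments; reduction = 53 × $24 = $1,272, leaving $252.
Elderly Relief Credit: $81,300 is at or above $76,200, so the credit is $0.
Retirement Saver's Credit: $81,300 is at or below the $278,900 threshold, so the full $2,317 applies.
Caregiver Credit: income exceeds $36,400 by $44,900, which is 23 full-or-partial $2,000 increments; reduction = 23 × $175 = $4,025, leaving $5,862.
Total: $252 + $0 + $2,317 + $5,862 = $8,431.

$8,431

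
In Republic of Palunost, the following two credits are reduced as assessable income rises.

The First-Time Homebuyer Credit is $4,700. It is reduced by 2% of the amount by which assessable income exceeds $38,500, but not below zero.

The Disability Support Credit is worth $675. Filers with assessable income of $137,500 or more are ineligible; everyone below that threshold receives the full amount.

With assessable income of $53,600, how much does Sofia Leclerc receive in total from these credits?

$5,073

First-Time Homebuyer Credit: 2% of the $15,100 excess over $38,500 is $302; credit = $4,700 − $302 = $4,398.
Disability Support Credit: $53,600 is below the $137,500 cutoff, so the full $675 applies.
Total: $4,398 + $675 = $5,073.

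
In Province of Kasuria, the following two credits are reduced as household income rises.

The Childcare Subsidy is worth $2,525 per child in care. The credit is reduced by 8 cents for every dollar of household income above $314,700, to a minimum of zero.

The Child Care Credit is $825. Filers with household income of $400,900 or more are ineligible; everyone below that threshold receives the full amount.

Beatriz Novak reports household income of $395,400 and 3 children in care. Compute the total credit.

$1,944

Childcare Subsidy: base = 3 × $2,525 = $7,575. 8% of the $80,700 excess over $314,700 is $6,456; credit = $7,575 − $6,456 = $1,119.
Child Care Credit: $395,400 is below the $400,900 cutoff, so the full $825 applies.
Total: $1,119 + $825 = $1,944.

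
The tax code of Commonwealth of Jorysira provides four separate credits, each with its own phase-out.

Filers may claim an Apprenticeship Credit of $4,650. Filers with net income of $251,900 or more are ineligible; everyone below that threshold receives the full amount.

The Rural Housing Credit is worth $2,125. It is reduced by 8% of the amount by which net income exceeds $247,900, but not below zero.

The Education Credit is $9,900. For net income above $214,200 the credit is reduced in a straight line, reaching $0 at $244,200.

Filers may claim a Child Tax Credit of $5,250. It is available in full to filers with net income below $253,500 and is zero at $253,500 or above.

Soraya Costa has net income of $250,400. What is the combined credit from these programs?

$11,825

Apprenticeship Credit: $250,400 is below the $251,900 cutoff, so the full $4,650 applies.
Rural Housing Credit: 8% of the $2,500 excess over $247,900 is $200; credit = $2,125 − $200 = $1,925.
Education Credit: $250,400 is at or above $244,200, so the credit is $0.
Child Tax Credit: $250,400 is below the $253,500 cutoff, so the full $5,250 applies.
Total: $4,650 + $1,925 + $0 + $5,250 = $11,825.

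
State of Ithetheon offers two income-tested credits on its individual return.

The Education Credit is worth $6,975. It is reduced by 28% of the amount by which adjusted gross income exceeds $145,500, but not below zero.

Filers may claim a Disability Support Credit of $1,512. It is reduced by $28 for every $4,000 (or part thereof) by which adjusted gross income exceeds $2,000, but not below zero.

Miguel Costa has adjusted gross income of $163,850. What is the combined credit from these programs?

$2,201

Education Credit: 28% of the $18,350 excess over $145,500 is $5,138; credit = $6,975 − $5,138 = $1,837.
Disability Support Credit: income exceeds $2,000 by $161,850, which is 41 full-or-partial $4,000 increments; reduction = 41 × $28 = $1,148, leaving $364.
Total: $1,837 + $364 = $2,201.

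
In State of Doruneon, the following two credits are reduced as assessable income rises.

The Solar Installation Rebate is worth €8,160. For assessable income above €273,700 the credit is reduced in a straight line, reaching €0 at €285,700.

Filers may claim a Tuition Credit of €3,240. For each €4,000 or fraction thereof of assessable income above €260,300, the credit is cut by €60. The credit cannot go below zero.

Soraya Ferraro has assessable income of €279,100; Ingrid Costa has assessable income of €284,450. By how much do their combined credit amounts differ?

Soraya (€279,100): Solar Installation Rebate: €279,100 is €5,400 into a €12,000 phase-out range, leaving 6,600/12,000 of the credit: €8,160 × 6,600/12,000 = €4,488. Tuition Credit: income exceeds €260,300 by €18,800, which is 5 full-or-partial €4,000 increments; reduction = 5 × €60 = €300, leaving €2,940. total €4,488 + €2,940 = €7,428
Ingrid (€284,450): Solar Installation Rebate: €284,450 is €10,750 into a €12,000 phase-out range, leaving 1,250/12,000 of the credit: €8,160 × 1,250/12,000 = €850. Tuition Credit: income exceeds €260,300 by €24,150, which is 7 full-or-partial €4,000 increments; reduction = 7 × €60 = €420, leaving €2,820. total €850 + €2,820 = €3,670
Difference: |€7,428 − €3,670| = €3,758.

€3,758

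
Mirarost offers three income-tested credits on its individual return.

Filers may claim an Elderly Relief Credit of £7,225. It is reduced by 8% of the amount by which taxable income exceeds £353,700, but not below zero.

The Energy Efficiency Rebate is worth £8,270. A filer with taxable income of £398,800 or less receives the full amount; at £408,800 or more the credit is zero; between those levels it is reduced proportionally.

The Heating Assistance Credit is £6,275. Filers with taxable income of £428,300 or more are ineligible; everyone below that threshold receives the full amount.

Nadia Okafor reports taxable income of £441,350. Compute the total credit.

Elderly Relief Credit: 8% of the £87,650 excess over £353,700 is £7,012; credit = £7,225 − £7,012 = £213.
Energy Efficiency Rebate: £441,350 is at or above £408,800, so the credit is £0.
Heating Assistance Credit: £441,350 meets or exceeds the £428,300 cutoff, so the credit is £0.
Total: £213 + £0 + £0 = £213.

£213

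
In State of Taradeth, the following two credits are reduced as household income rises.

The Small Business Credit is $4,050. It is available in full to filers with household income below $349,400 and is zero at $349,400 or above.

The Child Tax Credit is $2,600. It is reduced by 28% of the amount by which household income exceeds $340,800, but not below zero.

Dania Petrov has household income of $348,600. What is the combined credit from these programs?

$4,466

Small Business Credit: $348,600 is below the $349,400 cutoff, so the full $4,050 applies.
Child Tax Credit: 28% of the $7,800 excess over $340,800 is $2,184; credit = $2,600 − $2,184 = $416.
Total: $4,050 + $416 = $4,466.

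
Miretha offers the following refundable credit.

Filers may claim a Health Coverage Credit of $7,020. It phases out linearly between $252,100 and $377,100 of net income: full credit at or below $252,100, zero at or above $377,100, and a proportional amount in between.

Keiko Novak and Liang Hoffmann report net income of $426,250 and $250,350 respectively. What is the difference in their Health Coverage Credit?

Keiko ($426,250): Health Coverage Credit: $426,250 is at or above $377,100, so the credit is $0.
Liang ($250,350): Health Coverage Credit: $250,350 is at or below the $252,100 threshold, so the full $7,020 applies.
Difference: |$0 − $7,020| = $7,020.

$7,020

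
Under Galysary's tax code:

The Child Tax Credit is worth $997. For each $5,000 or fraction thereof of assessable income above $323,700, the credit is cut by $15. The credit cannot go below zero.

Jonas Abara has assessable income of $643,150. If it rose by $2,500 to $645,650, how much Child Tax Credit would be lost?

At $643,150 — income exceeds $323,700 by $319,450, which is 64 full-or-partial $5,000 increments; reduction = 64 × $15 = $960, leaving $37.
At $645,650 — income exceeds $323,700 by $321,950, which is 65 full-or-partial $5,000 increments; reduction = 65 × $15 = $975, leaving $22.
Lost: $37 − $22 = $15.

$15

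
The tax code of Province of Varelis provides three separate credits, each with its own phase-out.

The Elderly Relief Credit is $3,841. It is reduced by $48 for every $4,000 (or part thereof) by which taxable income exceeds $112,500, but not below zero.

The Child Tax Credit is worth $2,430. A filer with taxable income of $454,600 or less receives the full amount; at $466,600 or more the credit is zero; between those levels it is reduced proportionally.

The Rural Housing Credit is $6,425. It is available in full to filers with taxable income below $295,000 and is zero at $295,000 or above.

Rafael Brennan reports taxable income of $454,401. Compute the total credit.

$2,430

Elderly Relief Credit: income exceeds $112,500 by $341,901 → 86 increments × $48 = $4,128 ≥ base, so the credit is $0.
Child Tax Credit: $454,401 is at or below the $454,600 threshold, so the full $2,430 applies.
Rural Housing Credit: $454,401 meets or exceeds the $295,000 cutoff, so the credit is $0.
Total: $0 + $2,430 + $0 = $2,430.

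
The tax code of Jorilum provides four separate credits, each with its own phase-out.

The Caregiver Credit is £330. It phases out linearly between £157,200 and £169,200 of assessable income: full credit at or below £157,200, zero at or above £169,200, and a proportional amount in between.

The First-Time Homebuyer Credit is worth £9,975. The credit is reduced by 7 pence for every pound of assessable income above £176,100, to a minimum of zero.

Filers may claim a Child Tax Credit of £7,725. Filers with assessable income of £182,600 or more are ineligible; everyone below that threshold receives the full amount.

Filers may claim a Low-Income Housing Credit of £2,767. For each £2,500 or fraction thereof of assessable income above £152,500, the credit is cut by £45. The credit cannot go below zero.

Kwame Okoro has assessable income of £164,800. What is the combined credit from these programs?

Caregiver Credit: £164,800 is £7,600 into a £12,000 phase-out range, leaving 4,400/12,000 of the credit: £330 × 4,400/12,000 = £121.
First-Time Homebuyer Credit: £164,800 is at or below the £176,100 threshold, so the full £9,975 applies.
Child Tax Credit: £164,800 is below the £182,600 cutoff, so the full £7,725 applies.
Low-Income Housing Credit: income exceeds £152,500 by £12,300, which is 5 full-or-partial £2,500 increments; reduction = 5 × £45 = £225, leaving £2,542.
Total: £121 + £9,975 + £7,725 + £2,542 = £20,363.

£20,363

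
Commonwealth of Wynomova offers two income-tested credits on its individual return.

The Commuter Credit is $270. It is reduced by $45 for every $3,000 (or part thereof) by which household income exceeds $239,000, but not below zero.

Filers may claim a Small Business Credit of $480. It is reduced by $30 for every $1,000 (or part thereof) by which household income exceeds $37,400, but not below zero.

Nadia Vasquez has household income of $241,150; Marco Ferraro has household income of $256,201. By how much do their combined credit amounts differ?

Nadia ($241,150): Commuter Credit: income exceeds $239,000 by $2,150, which is 1 full-or-partial $3,000 increment; reduction = 1 × $45 = $45, leaving $225. Small Business Credit: income exceeds $37,400 by $203,750 → 204 increments × $30 = $6,120 ≥ base, so the credit is $0. total $225 + $0 = $225
Marco ($256,201): Commuter Credit: income exceeds $239,000 by $17,201 → 6 increments × $45 = $270 ≥ base, so the credit is $0. Small Business Credit: income exceeds $37,400 by $218,801 → 219 increments × $30 = $6,570 ≥ base, so the credit is $0. total $0 + $0 = $0
Difference: |$225 − $0| = $225.

$225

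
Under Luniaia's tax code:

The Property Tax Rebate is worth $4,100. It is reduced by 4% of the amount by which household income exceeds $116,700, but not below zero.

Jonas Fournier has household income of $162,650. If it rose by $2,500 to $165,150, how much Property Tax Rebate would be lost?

$100

At $162,650 — 4% of the $45,950 excess over $116,700 is $1,838; credit = $4,100 − $1,838 = $2,262.
At $165,150 — 4% of the $48,450 excess over $116,700 is $1,938; credit = $4,100 − $1,938 = $2,162.
Lost: $2,262 − $2,162 = $100.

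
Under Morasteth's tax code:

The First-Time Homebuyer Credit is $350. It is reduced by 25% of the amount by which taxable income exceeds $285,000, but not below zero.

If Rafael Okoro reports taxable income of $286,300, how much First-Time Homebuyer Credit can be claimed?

First-Time Homebuyer Credit: 25% of the $1,300 excess over $285,000 is $325; credit = $350 − $325 = $25.

$25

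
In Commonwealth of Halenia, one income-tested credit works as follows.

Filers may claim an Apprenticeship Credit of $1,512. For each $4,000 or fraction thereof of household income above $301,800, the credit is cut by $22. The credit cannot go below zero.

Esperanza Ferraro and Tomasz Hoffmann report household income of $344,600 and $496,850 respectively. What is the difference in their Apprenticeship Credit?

$836

Esperanza ($344,600): Apprenticeship Credit: income exceeds $301,800 by $42,800, which is 11 full-or-partial $4,000 increments; reduction = 11 × $22 = $242, leaving $1,270.
Tomasz ($496,850): Apprenticeship Credit: income exceeds $301,800 by $195,050, which is 49 full-or-partial $4,000 increments; reduction = 49 × $22 = $1,078, leaving $434.
Difference: |$1,270 − $434| = $836.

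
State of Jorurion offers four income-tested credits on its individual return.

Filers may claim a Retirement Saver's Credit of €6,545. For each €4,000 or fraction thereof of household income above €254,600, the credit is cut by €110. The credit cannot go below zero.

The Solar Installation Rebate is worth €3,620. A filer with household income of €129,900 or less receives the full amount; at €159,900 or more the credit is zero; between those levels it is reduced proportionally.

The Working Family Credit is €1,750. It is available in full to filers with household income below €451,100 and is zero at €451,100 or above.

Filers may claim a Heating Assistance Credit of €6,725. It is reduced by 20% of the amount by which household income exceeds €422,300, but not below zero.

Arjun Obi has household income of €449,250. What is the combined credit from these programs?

Retirement Saver's Credit: income exceeds €254,600 by €194,650, which is 49 full-or-partial €4,000 increments; reduction = 49 × €110 = €5,390, leaving €1,155.
Solar Installation Rebate: €449,250 is at or above €159,900, so the credit is €0.
Working Family Credit: €449,250 is below the €451,100 cutoff, so the full €1,750 applies.
Heating Assistance Credit: 20% of the €26,950 excess over €422,300 is €5,390; credit = €6,725 − €5,390 = €1,335.
Total: €1,155 + €0 + €1,750 + €1,335 = €4,240.

€4,240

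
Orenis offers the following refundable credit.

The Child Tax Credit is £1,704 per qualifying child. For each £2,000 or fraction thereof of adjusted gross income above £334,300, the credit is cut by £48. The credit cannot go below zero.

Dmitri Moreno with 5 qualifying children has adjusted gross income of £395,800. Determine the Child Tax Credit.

Child Tax Credit: base = 5 × £1,704 = £8,520. income exceeds £334,300 by £61,500, which is 31 full-or-partial £2,000 increments; reduction = 31 × £48 = £1,488, leaving £7,032.

£7,032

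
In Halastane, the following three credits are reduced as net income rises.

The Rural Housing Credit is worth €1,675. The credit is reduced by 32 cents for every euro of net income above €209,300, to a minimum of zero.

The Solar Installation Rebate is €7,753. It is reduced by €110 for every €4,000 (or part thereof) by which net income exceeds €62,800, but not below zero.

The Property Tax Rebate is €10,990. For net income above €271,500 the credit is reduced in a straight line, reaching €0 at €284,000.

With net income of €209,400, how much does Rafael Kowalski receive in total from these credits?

€16,316

Rural Housing Credit: 32% of the €100 excess over €209,300 is €32; credit = €1,675 − €32 = €1,643.
Solar Installation Rebate: income exceeds €62,800 by €146,600, which is 37 full-or-partial €4,000 increments; reduction = 37 × €110 = €4,070, leaving €3,683.
Property Tax Rebate: €209,400 is at or below the €271,500 threshold, so the full €10,990 applies.
Total: €1,643 + €3,683 + €10,990 = €16,316.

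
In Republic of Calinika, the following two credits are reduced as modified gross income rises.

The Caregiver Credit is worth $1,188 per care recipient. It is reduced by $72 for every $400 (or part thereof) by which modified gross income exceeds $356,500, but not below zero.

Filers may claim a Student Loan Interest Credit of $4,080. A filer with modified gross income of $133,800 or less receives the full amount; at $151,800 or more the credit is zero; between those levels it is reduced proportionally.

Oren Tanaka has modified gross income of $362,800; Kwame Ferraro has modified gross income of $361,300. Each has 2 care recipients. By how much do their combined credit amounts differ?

Oren ($362,800): Caregiver Credit: base = 2 × $1,188 = $2,376. income exceeds $356,500 by $6,300, which is 16 full-or-partial $400 increments; reduction = 16 × $72 = $1,152, leaving $1,224. Student Loan Interest Credit: $362,800 is at or above $151,800, so the credit is $0. total $1,224 + $0 = $1,224
Kwame ($361,300): Caregiver Credit: base = 2 × $1,188 = $2,376. income exceeds $356,500 by $4,800, which is 12 full-or-partial $400 increments; reduction = 12 × $72 = $864, leaving $1,512. Student Loan Interest Credit: $361,300 is at or above $151,800, so the credit is $0. total $1,512 + $0 = $1,512
Difference: |$1,224 − $1,512| = $288.

$288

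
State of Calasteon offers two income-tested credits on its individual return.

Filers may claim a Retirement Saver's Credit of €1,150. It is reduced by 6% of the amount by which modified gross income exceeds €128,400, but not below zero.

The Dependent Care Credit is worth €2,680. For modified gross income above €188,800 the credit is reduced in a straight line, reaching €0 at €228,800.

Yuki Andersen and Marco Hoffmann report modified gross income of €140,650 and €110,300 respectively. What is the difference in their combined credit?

Yuki (€140,650): Retirement Saver's Credit: 6% of the €12,250 excess over €128,400 is €735; credit = €1,150 − €735 = €415. Dependent Care Credit: €140,650 is at or below the €188,800 threshold, so the full €2,680 applies. total €415 + €2,680 = €3,095
Marco (€110,300): Retirement Saver's Credit: €110,300 is at or below the €128,400 threshold, so the full €1,150 applies. Dependent Care Credit: €110,300 is at or below the €188,800 threshold, so the full €2,680 applies. total €1,150 + €2,680 = €3,830
Difference: |€3,095 − €3,830| = €735.

€735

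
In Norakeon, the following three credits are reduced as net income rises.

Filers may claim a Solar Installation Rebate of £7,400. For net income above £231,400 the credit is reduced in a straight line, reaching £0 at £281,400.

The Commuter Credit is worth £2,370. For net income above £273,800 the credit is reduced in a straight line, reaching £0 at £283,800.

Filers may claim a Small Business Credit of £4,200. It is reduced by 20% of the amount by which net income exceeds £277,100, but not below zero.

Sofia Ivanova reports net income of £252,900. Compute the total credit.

Solar Installation Rebate: £252,900 is £21,500 into a £50,000 phase-out range, leaving 28,500/50,000 of the credit: £7,400 × 28,500/50,000 = £4,218.
Commuter Credit: £252,900 is at or below the £273,800 threshold, so the full £2,370 applies.
Small Business Credit: £252,900 is at or below the £277,100 threshold, so the full £4,200 applies.
Total: £4,218 + £2,370 + £4,200 = £10,788.

£10,788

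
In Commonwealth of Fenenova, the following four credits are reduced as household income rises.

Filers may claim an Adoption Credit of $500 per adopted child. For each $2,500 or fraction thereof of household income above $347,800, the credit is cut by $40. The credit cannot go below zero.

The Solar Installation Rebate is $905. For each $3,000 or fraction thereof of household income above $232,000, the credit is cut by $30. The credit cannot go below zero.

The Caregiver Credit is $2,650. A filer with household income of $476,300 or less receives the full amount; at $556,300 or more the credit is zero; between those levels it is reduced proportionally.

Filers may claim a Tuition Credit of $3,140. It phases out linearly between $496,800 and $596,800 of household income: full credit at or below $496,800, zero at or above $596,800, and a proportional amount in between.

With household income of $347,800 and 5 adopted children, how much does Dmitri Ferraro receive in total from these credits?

$8,290

Adoption Credit: base = 5 × $500 = $2,500. $347,800 is at or below the $347,800 threshold, so the full $2,500 applies.
Solar Installation Rebate: income exceeds $232,000 by $115,800 → 39 increments × $30 = $1,170 ≥ base, so the credit is $0.
Caregiver Credit: $347,800 is at or below the $476,300 threshold, so the full $2,650 applies.
Tuition Credit: $347,800 is at or below the $496,800 threshold, so the full $3,140 applies.
Total: $2,500 + $0 + $2,650 + $3,140 = $8,290.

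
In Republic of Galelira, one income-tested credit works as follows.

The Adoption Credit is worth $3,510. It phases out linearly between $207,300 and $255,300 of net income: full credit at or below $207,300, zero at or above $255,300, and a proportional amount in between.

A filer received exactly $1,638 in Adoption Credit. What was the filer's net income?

$1,638 is 1,638/3,510 of the full $3,510, so 1,872/3,510 of the $48,000 range has been used: income = $207,300 + $48,000 × 1,872/3,510 = $232,900.

$232,900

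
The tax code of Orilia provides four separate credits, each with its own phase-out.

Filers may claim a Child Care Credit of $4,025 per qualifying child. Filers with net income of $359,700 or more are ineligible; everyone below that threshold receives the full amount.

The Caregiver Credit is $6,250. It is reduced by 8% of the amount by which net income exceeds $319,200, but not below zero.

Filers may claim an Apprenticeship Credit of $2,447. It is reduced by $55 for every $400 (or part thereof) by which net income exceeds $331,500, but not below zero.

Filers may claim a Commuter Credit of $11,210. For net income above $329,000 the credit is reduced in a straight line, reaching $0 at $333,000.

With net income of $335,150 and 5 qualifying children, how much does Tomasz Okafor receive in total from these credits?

$26,996

Child Care Credit: base = 5 × $4,025 = $20,125. $335,150 is below the $359,700 cutoff, so the full $20,125 applies.
Caregiver Credit: 8% of the $15,950 excess over $319,200 is $1,276; credit = $6,250 − $1,276 = $4,974.
Apprenticeship Credit: income exceeds $331,500 by $3,650, which is 10 full-or-partial $400 increments; reduction = 10 × $55 = $550, leaving $1,897.
Commuter Credit: $335,150 is at or above $333,000, so the credit is $0.
Total: $20,125 + $4,974 + $1,897 + $0 = $26,996.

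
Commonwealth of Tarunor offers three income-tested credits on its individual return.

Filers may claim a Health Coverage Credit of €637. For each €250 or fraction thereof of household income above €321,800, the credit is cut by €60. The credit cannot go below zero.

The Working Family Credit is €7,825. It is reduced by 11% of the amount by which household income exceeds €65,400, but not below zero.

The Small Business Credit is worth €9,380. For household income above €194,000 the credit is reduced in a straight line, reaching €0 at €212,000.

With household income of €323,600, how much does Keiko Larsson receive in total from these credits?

€157

Health Coverage Credit: income exceeds €321,800 by €1,800, which is 8 full-or-partial €250 increments; reduction = 8 × €60 = €480, leaving €157.
Working Family Credit: 11% of the €258,200 excess over €65,400 is €28,402 ≥ base, so the credit is €0.
Small Business Credit: €323,600 is at or above €212,000, so the credit is €0.
Total: €157 + €0 + €0 = €157.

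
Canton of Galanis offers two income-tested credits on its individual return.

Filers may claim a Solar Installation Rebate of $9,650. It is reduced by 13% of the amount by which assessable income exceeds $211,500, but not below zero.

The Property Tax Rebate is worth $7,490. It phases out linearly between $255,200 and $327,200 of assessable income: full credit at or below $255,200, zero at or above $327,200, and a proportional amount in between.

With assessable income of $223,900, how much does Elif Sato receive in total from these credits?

Solar Installation Rebate: 13% of the $12,400 excess over $211,500 is $1,612; credit = $9,650 − $1,612 = $8,038.
Property Tax Rebate: $223,900 is at or below the $255,200 threshold, so the full $7,490 applies.
Total: $8,038 + $7,490 = $15,528.

$15,528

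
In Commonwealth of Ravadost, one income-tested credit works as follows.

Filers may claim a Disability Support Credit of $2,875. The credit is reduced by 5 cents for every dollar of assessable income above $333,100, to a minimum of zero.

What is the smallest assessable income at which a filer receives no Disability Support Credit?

The credit falls by 5% of each dollar above $333,100, so it reaches zero when the excess is $2,875 / 5% = $57,500: income = $333,100 + $57,500 = $390,600.

$390,600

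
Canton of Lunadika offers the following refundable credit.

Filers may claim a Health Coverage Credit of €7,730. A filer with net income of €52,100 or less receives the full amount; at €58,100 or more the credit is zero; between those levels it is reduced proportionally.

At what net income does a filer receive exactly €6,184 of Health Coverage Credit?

€6,184 is 6,184/7,730 of the full €7,730, so 1,546/7,730 of the €6,000 range has been used: income = €52,100 + €6,000 × 1,546/7,730 = €53,300.

€53,300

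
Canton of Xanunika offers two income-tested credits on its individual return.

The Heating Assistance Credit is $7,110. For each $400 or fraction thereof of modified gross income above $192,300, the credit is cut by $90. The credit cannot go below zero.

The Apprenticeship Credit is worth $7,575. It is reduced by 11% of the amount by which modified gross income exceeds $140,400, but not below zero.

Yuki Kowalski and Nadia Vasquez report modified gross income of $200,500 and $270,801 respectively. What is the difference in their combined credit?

$6,184

Yuki ($200,500): Heating Assistance Credit: income exceeds $192,300 by $8,200, which is 21 full-or-partial $400 increments; reduction = 21 × $90 = $1,890, leaving $5,220. Apprenticeship Credit: 11% of the $60,100 excess over $140,400 is $6,611; credit = $7,575 − $6,611 = $964. total $5,220 + $964 = $6,184
Nadia ($270,801): Heating Assistance Credit: income exceeds $192,300 by $78,501 → 197 increments × $90 = $17,730 ≥ base, so the credit is $0. Apprenticeship Credit: 11% of the $130,401 excess over $140,400 is $14,344.11 ≥ base, so the credit is $0. total $0 + $0 = $0
Difference: |$6,184 − $0| = $6,184.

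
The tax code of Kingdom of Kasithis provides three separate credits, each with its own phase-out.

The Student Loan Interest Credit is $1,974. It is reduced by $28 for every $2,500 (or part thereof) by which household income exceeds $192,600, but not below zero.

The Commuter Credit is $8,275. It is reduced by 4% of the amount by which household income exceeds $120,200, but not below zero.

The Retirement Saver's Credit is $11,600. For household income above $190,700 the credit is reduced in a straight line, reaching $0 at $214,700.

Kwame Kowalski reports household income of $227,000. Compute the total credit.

$5,585

Student Loan Interest Credit: income exceeds $192,600 by $34,400, which is 14 full-or-partial $2,500 increments; reduction = 14 × $28 = $392, leaving $1,582.
Commuter Credit: 4% of the $106,800 excess over $120,200 is $4,272; credit = $8,275 − $4,272 = $4,003.
Retirement Saver's Credit: $227,000 is at or above $214,700, so the credit is $0.
Total: $1,582 + $4,003 + $0 = $5,585.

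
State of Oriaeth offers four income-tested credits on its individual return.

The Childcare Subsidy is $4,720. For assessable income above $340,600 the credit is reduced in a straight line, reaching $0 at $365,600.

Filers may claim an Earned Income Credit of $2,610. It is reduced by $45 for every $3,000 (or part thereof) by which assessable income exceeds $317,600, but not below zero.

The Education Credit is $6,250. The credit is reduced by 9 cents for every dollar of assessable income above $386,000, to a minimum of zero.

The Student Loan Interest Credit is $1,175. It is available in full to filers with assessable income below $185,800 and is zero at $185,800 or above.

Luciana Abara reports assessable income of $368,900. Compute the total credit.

Childcare Subsidy: $368,900 is at or above $365,600, so the credit is $0.
Earned Income Credit: income exceeds $317,600 by $51,300, which is 18 full-or-partial $3,000 increments; reduction = 18 × $45 = $810, leaving $1,800.
Education Credit: $368,900 is at or below the $386,000 threshold, so the full $6,250 applies.
Student Loan Interest Credit: $368,900 meets or exceeds the $185,800 cutoff, so the credit is $0.
Total: $0 + $1,800 + $6,250 + $0 = $8,050.

$8,050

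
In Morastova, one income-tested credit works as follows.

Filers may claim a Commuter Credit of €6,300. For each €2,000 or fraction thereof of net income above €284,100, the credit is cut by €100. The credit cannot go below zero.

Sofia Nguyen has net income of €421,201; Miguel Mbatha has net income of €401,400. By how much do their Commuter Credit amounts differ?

Sofia (€421,201): Commuter Credit: income exceeds €284,100 by €137,101 → 69 increments × €100 = €6,900 ≥ base, so the credit is €0.
Miguel (€401,400): Commuter Credit: income exceeds €284,100 by €117,300, which is 59 full-or-partial €2,000 increments; reduction = 59 × €100 = €5,900, leaving €400.
Difference: |€0 − €400| = €400.

€400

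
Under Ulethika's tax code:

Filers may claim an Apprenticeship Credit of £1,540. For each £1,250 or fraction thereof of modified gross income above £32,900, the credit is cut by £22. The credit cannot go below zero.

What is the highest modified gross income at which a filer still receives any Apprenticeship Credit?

£119,150

After 69 increments the reduction is 69 × £22 = £1,518, leaving £22; one more increment wipes it out. Increment 69 ends at excess 69 × £1,250 = £86,250, so the highest qualifying income is £32,900 + £86,250 = £119,150.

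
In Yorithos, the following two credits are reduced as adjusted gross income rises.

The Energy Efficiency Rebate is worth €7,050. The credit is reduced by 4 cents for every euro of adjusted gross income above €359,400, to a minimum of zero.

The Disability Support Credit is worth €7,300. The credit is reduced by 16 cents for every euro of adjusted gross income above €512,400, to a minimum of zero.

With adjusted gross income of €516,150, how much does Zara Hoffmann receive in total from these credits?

€7,480

Energy Efficiency Rebate: 4% of the €156,750 excess over €359,400 is €6,270; credit = €7,050 − €6,270 = €780.
Disability Support Credit: 16% of the €3,750 excess over €512,400 is €600; credit = €7,300 − €600 = €6,700.
Total: €780 + €6,700 = €7,480.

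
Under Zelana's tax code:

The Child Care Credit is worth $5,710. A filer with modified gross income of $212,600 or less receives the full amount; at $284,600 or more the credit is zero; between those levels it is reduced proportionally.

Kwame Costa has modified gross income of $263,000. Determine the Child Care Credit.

$1,713

Child Care Credit: $263,000 is $50,400 into a $72,000 phase-out range, leaving 21,600/72,000 of the credit: $5,710 × 21,600/72,000 = $1,713.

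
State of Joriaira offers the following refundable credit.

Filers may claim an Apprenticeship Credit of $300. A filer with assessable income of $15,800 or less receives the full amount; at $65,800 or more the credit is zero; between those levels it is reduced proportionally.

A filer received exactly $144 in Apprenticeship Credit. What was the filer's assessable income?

$41,800

$144 is 144/300 of the full $300, so 156/300 of the $50,000 range has been used: income = $15,800 + $50,000 × 156/300 = $41,800.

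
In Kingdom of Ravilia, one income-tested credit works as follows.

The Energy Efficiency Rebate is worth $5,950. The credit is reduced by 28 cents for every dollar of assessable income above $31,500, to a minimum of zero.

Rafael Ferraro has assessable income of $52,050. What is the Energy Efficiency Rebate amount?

Energy Efficiency Rebate: 28% of the $20,550 excess over $31,500 is $5,754; credit = $5,950 − $5,754 = $196.

$196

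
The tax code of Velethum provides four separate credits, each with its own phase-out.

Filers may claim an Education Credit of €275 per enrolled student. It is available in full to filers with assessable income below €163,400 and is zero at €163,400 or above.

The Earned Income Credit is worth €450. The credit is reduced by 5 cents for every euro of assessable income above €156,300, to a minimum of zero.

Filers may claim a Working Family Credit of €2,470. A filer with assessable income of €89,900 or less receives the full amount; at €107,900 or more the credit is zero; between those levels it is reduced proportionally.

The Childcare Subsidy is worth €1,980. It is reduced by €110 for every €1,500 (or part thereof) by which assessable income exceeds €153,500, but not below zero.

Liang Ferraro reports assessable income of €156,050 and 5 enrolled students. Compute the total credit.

Education Credit: base = 5 × €275 = €1,375. €156,050 is below the €163,400 cutoff, so the full €1,375 applies.
Earned Income Credit: €156,050 is at or below the €156,300 threshold, so the full €450 applies.
Working Family Credit: €156,050 is at or above €107,900, so the credit is €0.
Childcare Subsidy: income exceeds €153,500 by €2,550, which is 2 full-or-partial €1,500 increments; reduction = 2 × €110 = €220, leaving €1,760.
Total: €1,375 + €450 + €0 + €1,760 = €3,585.

€3,585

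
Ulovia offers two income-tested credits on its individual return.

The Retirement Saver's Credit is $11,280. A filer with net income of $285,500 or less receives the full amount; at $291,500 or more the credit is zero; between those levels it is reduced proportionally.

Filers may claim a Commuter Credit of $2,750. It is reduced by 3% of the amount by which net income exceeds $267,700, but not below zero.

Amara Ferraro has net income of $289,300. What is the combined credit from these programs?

$6,238

Retirement Saver's Credit: $289,300 is $3,800 into a $6,000 phase-out range, leaving 2,200/6,000 of the credit: $11,280 × 2,200/6,000 = $4,136.
Commuter Credit: 3% of the $21,600 excess over $267,700 is $648; credit = $2,750 − $648 = $2,102.
Total: $4,136 + $2,102 = $6,238.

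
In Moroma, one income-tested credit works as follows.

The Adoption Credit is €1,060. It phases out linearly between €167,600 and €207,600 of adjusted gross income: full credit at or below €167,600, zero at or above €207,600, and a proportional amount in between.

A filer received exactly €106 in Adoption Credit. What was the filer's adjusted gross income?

€106 is 106/1,060 of the full €1,060, so 954/1,060 of the €40,000 range has been used: income = €167,600 + €40,000 × 954/1,060 = €203,600.

€203,600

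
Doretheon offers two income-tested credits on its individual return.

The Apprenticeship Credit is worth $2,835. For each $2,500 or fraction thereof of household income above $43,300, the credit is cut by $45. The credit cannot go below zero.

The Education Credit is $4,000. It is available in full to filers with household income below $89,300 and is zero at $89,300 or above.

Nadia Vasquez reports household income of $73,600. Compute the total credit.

Apprenticeship Credit: income exceeds $43,300 by $30,300, which is 13 full-or-partial $2,500 increments; reduction = 13 × $45 = $585, leaving $2,250.
Education Credit: $73,600 is below the $89,300 cutoff, so the full $4,000 applies.
Total: $2,250 + $4,000 = $6,250.

$6,250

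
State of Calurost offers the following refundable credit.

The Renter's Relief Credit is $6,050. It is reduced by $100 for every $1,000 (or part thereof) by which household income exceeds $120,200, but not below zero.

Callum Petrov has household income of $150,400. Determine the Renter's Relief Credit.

$2,950

Renter's Relief Credit: income exceeds $120,200 by $30,200, which is 31 full-or-partial $1,000 increments; reduction = 31 × $100 = $3,100, leaving $2,950.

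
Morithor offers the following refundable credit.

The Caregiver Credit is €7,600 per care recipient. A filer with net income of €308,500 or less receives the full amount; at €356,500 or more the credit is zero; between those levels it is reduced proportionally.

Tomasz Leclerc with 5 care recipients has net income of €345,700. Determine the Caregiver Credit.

€8,550

Caregiver Credit: base = 5 × €7,600 = €38,000. €345,700 is €37,200 into a €48,000 phase-out range, leaving 10,800/48,000 of the credit: €38,000 × 10,800/48,000 = €8,550.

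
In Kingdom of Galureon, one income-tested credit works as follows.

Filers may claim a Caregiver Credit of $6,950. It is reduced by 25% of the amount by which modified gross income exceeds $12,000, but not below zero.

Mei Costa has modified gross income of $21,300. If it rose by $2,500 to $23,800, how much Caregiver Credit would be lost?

At $21,300 — 25% of the $9,300 excess over $12,000 is $2,325; credit = $6,950 − $2,325 = $4,625.
At $23,800 — 25% of the $11,800 excess over $12,000 is $2,950; credit = $6,950 − $2,950 = $4,000.
Lost: $4,625 − $4,000 = $625.

$625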